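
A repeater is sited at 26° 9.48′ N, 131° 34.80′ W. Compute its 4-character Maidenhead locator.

CL46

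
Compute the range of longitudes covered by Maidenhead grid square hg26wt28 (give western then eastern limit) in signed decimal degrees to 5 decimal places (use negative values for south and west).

-34.15000, -34.14167

Field H=7, G=6: +7·20° lon, +6·10° lat → SW at lon -40°, lat -30°.
Square 2, 6: +2·2° lon, +6·1° lat → SW at lon -36°, lat -24°.
Subsquare w=22, t=19: +22·0.0833333° lon, +19·0.0416667° lat → SW at lon -34.1667°, lat -23.2083°.
Extended square 2, 8: +2·0.00833333° lon, +8·0.00416667° lat → SW at lon -34.15°, lat -23.175°.
Cell spans 0.00833333° lon × 0.00416667° lat.
west -34.15000, east -34.14167.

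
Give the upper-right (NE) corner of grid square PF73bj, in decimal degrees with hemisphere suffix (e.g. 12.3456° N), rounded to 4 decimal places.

Field P=15, F=5: +15·20° lon, +5·10° lat → SW at lon 120°, lat -40°.
Square 7, 3: +7·2° lon, +3·1° lat → SW at lon 134°, lat -37°.
Subsquare b=1, j=9: +1·0.0833333° lon, +9·0.0416667° lat → SW at lon 134.083°, lat -36.625°.
Cell spans 0.0833333° lon × 0.0416667° lat. NE corner is SW corner plus one full cell.
latitude 36.5833° S, longitude 134.1667° E.

36.5833° S, 134.1667° E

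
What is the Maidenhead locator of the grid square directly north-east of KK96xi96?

LK06ai07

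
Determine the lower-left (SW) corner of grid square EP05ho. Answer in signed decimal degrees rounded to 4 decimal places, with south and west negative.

65.5833, -99.4167

Field E=4, P=15: +4·20° lon, +15·10° lat → SW at lon -100°, lat 60°.
Square 0, 5: +0·2° lon, +5·1° lat → SW at lon -100°, lat 65°.
Subsquare h=7, o=14: +7·0.0833333° lon, +14·0.0416667° lat → SW at lon -99.4167°, lat 65.5833°.
latitude 65.5833, longitude -99.4167.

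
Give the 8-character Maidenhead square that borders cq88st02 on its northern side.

CQ88st03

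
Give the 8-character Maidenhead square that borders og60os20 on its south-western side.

OG60or19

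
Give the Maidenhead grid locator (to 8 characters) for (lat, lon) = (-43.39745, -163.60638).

AE86eo74

Add 180° to longitude and 90° to latitude: 16.39362, 46.60255.
Field (20°×10°, letters A–R): 16.39362/20 → 0 → A, 46.60255/10 → 4 → E; chars AE.
Square (2°×1°, digits 0–9): 16.39362/2 → 8, 6.60255/1 → 6; chars 86.
Subsquare (5′×2.5′, letters a–x): 0.39362/0.0833333 → 4 → e, 0.60255/0.0416667 → 14 → o; chars eo.
Extended square (30″×15″, digits 0–9): 0.06029/0.00833333 → 7, 0.01922/0.00416667 → 4; chars 74.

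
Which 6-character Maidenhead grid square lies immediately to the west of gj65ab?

Longitude subsquare a = 0; −1 → -1, wraps to 23 = x, carry into square.
Longitude square 6; −1 → 5.
The latitude characters are unchanged.

GJ55xb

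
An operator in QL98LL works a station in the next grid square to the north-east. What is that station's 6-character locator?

QL98mm

Longitude subsquare l = 11; +1 → 12 = m.
Latitude subsquare l = 11; +1 → 12 = m.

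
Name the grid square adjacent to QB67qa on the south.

QB66qx

Latitude subsquare a = 0; −1 → -1, wraps to 23 = x, carry into square.
Latitude square 7; −1 → 6.
The longitude characters are unchanged.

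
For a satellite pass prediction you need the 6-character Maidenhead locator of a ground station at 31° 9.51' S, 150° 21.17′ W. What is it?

Shift to the Maidenhead origin (180°W, 90°S): lon 29.6472, lat 58.8415.
Field (20°×10°, letters A–R): 29.6472/20 → 1 → B, 58.8415/10 → 5 → F; chars BF.
Square (2°×1°, digits 0–9): 9.6472/2 → 4, 8.8415/1 → 8; chars 48.
Subsquare (5′×2.5′, letters a–x): 1.6472/0.0833333 → 19 → t, 0.8415/0.0416667 → 20 → u; chars tu.

BF48tu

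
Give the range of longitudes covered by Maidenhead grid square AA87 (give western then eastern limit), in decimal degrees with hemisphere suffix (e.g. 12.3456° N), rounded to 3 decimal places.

Field A=0, A=0: +0·20° lon, +0·10° lat → SW at lon -180°, lat -90°.
Square 8, 7: +8·2° lon, +7·1° lat → SW at lon -164°, lat -83°.
Cell spans 2° lon × 1° lat.
west 164.000° W, east 162.000° W.

164.000° W, 162.000° W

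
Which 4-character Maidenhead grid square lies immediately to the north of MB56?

Latitude square 6; +1 → 7.
The longitude characters are unchanged.

MB57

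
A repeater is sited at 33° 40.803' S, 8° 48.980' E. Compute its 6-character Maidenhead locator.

JF46jh

Offset from 180°W / 90°S: lon 188.8163°, lat 56.3199°.
Field (20°×10°, letters A–R): lon ⌊188.8163/20⌋ = 9 → J; lat ⌊56.3199/10⌋ = 5 → F.
Square (2°×1°, digits 0–9): lon ⌊8.8163/2⌋ = 4; lat ⌊6.3199/1⌋ = 6.
Subsquare (5′×2.5′, letters a–x): lon ⌊0.8163/0.0833333⌋ = 9 → j; lat ⌊0.3199/0.0416667⌋ = 7 → h.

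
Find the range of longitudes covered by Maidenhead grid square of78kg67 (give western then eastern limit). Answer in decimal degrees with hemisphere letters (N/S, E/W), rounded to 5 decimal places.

Field O=14, F=5: +14·20° lon, +5·10° lat → SW at lon 100°, lat -40°.
Square 7, 8: +7·2° lon, +8·1° lat → SW at lon 114°, lat -32°.
Subsquare k=10, g=6: +10·0.0833333° lon, +6·0.0416667° lat → SW at lon 114.833°, lat -31.75°.
Extended square 6, 7: +6·0.00833333° lon, +7·0.00416667° lat → SW at lon 114.883°, lat -31.7208°.
Cell spans 0.00833333° lon × 0.00416667° lat.
west 114.88333° E, east 114.89167° E.

114.88333° E, 114.89167° E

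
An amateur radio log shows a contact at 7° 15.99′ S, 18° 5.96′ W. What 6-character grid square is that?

II02wr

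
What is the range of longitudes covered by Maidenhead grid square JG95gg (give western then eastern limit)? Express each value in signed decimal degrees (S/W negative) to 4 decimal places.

Field J=9, G=6: +9·20° lon, +6·10° lat → SW at lon 0°, lat -30°.
Square 9, 5: +9·2° lon, +5·1° lat → SW at lon 18°, lat -25°.
Subsquare g=6, g=6: +6·0.0833333° lon, +6·0.0416667° lat → SW at lon 18.5°, lat -24.75°.
Cell spans 0.0833333° lon × 0.0416667° lat.
west 18.5000, east 18.5833.

18.5000, 18.5833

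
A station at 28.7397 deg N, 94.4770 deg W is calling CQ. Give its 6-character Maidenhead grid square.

Add 180° to longitude and 90° to latitude: 85.5230, 118.7397.
Field: lon ⌊85.5230/20⌋ = 4 → E; lat ⌊118.7397/10⌋ = 11 → L.
Square: lon ⌊5.5230/2⌋ = 2; lat ⌊8.7397/1⌋ = 8.
Subsquare: lon ⌊1.5230/0.0833333⌋ = 18 → s; lat ⌊0.7397/0.0416667⌋ = 17 → r.

EL28sr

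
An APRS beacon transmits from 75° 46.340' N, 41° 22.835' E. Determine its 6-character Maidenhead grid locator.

Offset from 180°W / 90°S: lon 221.3806°, lat 165.7723°.
Field: 221.3806/20 → 11 → L, 165.7723/10 → 16 → Q; chars LQ.
Square: 1.3806/2 → 0, 5.7723/1 → 5; chars 05.
Subsquare: 1.3806/0.0833333 → 16 → q, 0.7723/0.0416667 → 18 → s; chars qs.

LQ05qs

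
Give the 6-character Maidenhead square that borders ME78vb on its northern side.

Latitude subsquare b = 1; +1 → 2 = c.
The longitude characters are unchanged.

ME78vc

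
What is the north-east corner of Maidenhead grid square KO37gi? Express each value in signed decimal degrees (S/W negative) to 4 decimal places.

57.3750, 26.5833

Field K=10, O=14: +10·20° lon, +14·10° lat → SW at lon 20°, lat 50°.
Square 3, 7: +3·2° lon, +7·1° lat → SW at lon 26°, lat 57°.
Subsquare g=6, i=8: +6·0.0833333° lon, +8·0.0416667° lat → SW at lon 26.5°, lat 57.3333°.
Cell spans 0.0833333° lon × 0.0416667° lat. NE corner is SW corner plus one full cell.
latitude 57.3750, longitude 26.5833.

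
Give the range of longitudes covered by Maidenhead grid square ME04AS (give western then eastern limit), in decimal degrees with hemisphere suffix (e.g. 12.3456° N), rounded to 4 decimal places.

60.0000° E, 60.0833° E

Field M=12, E=4: +12·20° lon, +4·10° lat → SW at lon 60°, lat -50°.
Square 0, 4: +0·2° lon, +4·1° lat → SW at lon 60°, lat -46°.
Subsquare a=0, s=18: +0·0.0833333° lon, +18·0.0416667° lat → SW at lon 60°, lat -45.25°.
Cell spans 0.0833333° lon × 0.0416667° lat.
west 60.0000° E, east 60.0833° E.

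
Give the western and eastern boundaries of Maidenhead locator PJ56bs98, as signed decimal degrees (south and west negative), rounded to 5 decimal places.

130.15833, 130.16667

Field P=15, J=9: +15·20° lon, +9·10° lat → SW at lon 120°, lat 0°.
Square 5, 6: +5·2° lon, +6·1° lat → SW at lon 130°, lat 6°.
Subsquare b=1, s=18: +1·0.0833333° lon, +18·0.0416667° lat → SW at lon 130.083°, lat 6.75°.
Extended square 9, 8: +9·0.00833333° lon, +8·0.00416667° lat → SW at lon 130.158°, lat 6.78333°.
Cell spans 0.00833333° lon × 0.00416667° lat.
west 130.15833, east 130.16667.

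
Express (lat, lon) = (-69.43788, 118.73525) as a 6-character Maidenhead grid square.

OC90in

Add 180° to longitude and 90° to latitude: 298.7353, 20.5621.
Field: lon ⌊298.7353/20⌋ = 14 → O; lat ⌊20.5621/10⌋ = 2 → C.
Square: lon ⌊18.7353/2⌋ = 9; lat ⌊0.5621/1⌋ = 0.
Subsquare: lon ⌊0.7353/0.0833333⌋ = 8 → i; lat ⌊0.5621/0.0416667⌋ = 13 → n.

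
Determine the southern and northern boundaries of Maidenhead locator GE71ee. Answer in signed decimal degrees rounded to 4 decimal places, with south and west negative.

-48.8333, -48.7917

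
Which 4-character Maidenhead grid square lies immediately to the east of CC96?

DC06

Longitude square 9; +1 → 10, wraps to 0, carry into field.
Longitude field C = 2; +1 → 3 = D.
The latitude characters are unchanged.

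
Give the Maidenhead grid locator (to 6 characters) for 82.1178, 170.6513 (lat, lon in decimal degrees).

Add 180° to longitude and 90° to latitude: 350.6513, 172.1178.
Field (20°×10°, letters A–R): 350.6513/20 → 17 → R, 172.1178/10 → 17 → R; chars RR.
Square (2°×1°, digits 0–9): 10.6513/2 → 5, 2.1178/1 → 2; chars 52.
Subsquare (5′×2.5′, letters a–x): 0.6513/0.0833333 → 7 → h, 0.1178/0.0416667 → 2 → c; chars hc.

RR52hc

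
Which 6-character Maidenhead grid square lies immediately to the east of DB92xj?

EB02aj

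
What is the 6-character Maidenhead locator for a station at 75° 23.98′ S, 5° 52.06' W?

Add 180° to longitude and 90° to latitude: 174.1323, 14.6003.
Field: lon ⌊174.1323/20⌋ = 8 → I; lat ⌊14.6003/10⌋ = 1 → B.
Square: lon ⌊14.1323/2⌋ = 7; lat ⌊4.6003/1⌋ = 4.
Subsquare: lon ⌊0.1323/0.0833333⌋ = 1 → b; lat ⌊0.6003/0.0416667⌋ = 14 → o.

IB74bo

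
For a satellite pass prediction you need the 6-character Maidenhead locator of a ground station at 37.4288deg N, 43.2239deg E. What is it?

Offset from 180°W / 90°S: lon 223.2239°, lat 127.4288°.
Field: lon ⌊223.2239/20⌋ = 11 → L; lat ⌊127.4288/10⌋ = 12 → M.
Square: lon ⌊3.2239/2⌋ = 1; lat ⌊7.4288/1⌋ = 7.
Subsquare: lon ⌊1.2239/0.0833333⌋ = 14 → o; lat ⌊0.4288/0.0416667⌋ = 10 → k.

LM17ok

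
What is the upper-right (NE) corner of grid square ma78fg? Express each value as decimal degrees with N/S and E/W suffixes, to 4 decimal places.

Field M=12, A=0: +12·20° lon, +0·10° lat → SW at lon 60°, lat -90°.
Square 7, 8: +7·2° lon, +8·1° lat → SW at lon 74°, lat -82°.
Subsquare f=5, g=6: +5·0.0833333° lon, +6·0.0416667° lat → SW at lon 74.4167°, lat -81.75°.
Cell spans 0.0833333° lon × 0.0416667° lat. NE corner is SW corner plus one full cell.
latitude 81.7083° S, longitude 74.5000° E.

81.7083° S, 74.5000° E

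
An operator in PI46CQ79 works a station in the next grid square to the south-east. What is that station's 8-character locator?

PI46cq88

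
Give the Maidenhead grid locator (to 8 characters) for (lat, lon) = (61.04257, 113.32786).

Shift to the Maidenhead origin (180°W, 90°S): lon 293.32786, lat 151.04257.
Field: lon ⌊293.32786/20⌋ = 14 → O; lat ⌊151.04257/10⌋ = 15 → P.
Square: lon ⌊13.32786/2⌋ = 6; lat ⌊1.04257/1⌋ = 1.
Subsquare: lon ⌊1.32786/0.0833333⌋ = 15 → p; lat ⌊0.04257/0.0416667⌋ = 1 → b.
Extended square: lon ⌊0.07786/0.00833333⌋ = 9; lat ⌊0.00090/0.00416667⌋ = 0.

OP61pb90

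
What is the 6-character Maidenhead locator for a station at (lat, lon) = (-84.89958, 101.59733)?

Shift to the Maidenhead origin (180°W, 90°S): lon 281.5973, lat 5.1004.
Field (20°×10°, letters A–R): lon ⌊281.5973/20⌋ = 14 → O; lat ⌊5.1004/10⌋ = 0 → A.
Square (2°×1°, digits 0–9): lon ⌊1.5973/2⌋ = 0; lat ⌊5.1004/1⌋ = 5.
Subsquare (5′×2.5′, letters a–x): lon ⌊1.5973/0.0833333⌋ = 19 → t; lat ⌊0.1004/0.0416667⌋ = 2 → c.

OA05tc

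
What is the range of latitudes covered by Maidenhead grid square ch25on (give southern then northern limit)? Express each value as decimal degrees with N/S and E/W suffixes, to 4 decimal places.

14.4583° S, 14.4167° S

Field C=2, H=7: +2·20° lon, +7·10° lat → SW at lon -140°, lat -20°.
Square 2, 5: +2·2° lon, +5·1° lat → SW at lon -136°, lat -15°.
Subsquare o=14, n=13: +14·0.0833333° lon, +13·0.0416667° lat → SW at lon -134.833°, lat -14.4583°.
Cell spans 0.0833333° lon × 0.0416667° lat.
south 14.4583° S, north 14.4167° S.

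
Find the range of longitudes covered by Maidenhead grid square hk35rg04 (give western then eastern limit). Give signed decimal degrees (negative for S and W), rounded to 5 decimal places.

-32.58333, -32.57500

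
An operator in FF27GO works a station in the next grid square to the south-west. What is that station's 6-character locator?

FF27fn

Longitude subsquare g = 6; −1 → 5 = f.
Latitude subsquare o = 14; −1 → 13 = n.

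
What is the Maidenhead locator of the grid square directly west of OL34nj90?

OL34nj80

Longitude extended square 9; −1 → 8.
The latitude characters are unchanged.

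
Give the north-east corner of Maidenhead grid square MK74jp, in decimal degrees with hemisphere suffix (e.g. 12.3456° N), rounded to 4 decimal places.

Field M=12, K=10: +12·20° lon, +10·10° lat → SW at lon 60°, lat 10°.
Square 7, 4: +7·2° lon, +4·1° lat → SW at lon 74°, lat 14°.
Subsquare j=9, p=15: +9·0.0833333° lon, +15·0.0416667° lat → SW at lon 74.75°, lat 14.625°.
Cell spans 0.0833333° lon × 0.0416667° lat. NE corner is SW corner plus one full cell.
latitude 14.6667° N, longitude 74.8333° E.

14.6667° N, 74.8333° E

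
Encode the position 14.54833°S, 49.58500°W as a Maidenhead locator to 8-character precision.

GH55ek98

Shift to the Maidenhead origin (180°W, 90°S): lon 130.41500, lat 75.45167.
Field: 130.41500/20 → 6 → G, 75.45167/10 → 7 → H; chars GH.
Square: 10.41500/2 → 5, 5.45167/1 → 5; chars 55.
Subsquare: 0.41500/0.0833333 → 4 → e, 0.45167/0.0416667 → 10 → k; chars ek.
Extended square: 0.08167/0.00833333 → 9, 0.03500/0.00416667 → 8; chars 98.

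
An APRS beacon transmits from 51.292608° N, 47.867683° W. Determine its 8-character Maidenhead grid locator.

GO61bh50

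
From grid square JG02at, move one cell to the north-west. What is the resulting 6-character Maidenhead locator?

IG92xu

Longitude subsquare a = 0; −1 → -1, wraps to 23 = x, carry into square.
Longitude square 0; −1 → -1, wraps to 9, carry into field.
Longitude field J = 9; −1 → 8 = I.
Latitude subsquare t = 19; +1 → 20 = u.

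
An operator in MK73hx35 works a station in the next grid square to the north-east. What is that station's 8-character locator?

Longitude extended square 3; +1 → 4.
Latitude extended square 5; +1 → 6.

MK73hx46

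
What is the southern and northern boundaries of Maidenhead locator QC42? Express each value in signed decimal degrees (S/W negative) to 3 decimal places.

Field Q=16, C=2: +16·20° lon, +2·10° lat → SW at lon 140°, lat -70°.
Square 4, 2: +4·2° lon, +2·1° lat → SW at lon 148°, lat -68°.
Cell spans 2° lon × 1° lat.
south -68.000, north -67.000.

-68.000, -67.000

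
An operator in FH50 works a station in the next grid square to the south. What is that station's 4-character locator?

FG59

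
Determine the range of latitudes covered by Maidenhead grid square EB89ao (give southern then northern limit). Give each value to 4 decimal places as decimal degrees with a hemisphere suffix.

70.4167° S, 70.3750° S

Field E=4, B=1: +4·20° lon, +1·10° lat → SW at lon -100°, lat -80°.
Square 8, 9: +8·2° lon, +9·1° lat → SW at lon -84°, lat -71°.
Subsquare a=0, o=14: +0·0.0833333° lon, +14·0.0416667° lat → SW at lon -84°, lat -70.4167°.
Cell spans 0.0833333° lon × 0.0416667° lat.
south 70.4167° S, north 70.3750° S.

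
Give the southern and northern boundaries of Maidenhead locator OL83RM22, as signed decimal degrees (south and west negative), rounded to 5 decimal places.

23.50833, 23.51250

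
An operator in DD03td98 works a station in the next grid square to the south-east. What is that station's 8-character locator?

Longitude extended square 9; +1 → 10, wraps to 0, carry into subsquare.
Longitude subsquare t = 19; +1 → 20 = u.
Latitude extended square 8; −1 → 7.

DD03ud07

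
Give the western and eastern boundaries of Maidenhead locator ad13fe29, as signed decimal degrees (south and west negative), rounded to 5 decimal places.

-177.56667, -177.55833

Field A=0, D=3: +0·20° lon, +3·10° lat → SW at lon -180°, lat -60°.
Square 1, 3: +1·2° lon, +3·1° lat → SW at lon -178°, lat -57°.
Subsquare f=5, e=4: +5·0.0833333° lon, +4·0.0416667° lat → SW at lon -177.583°, lat -56.8333°.
Extended square 2, 9: +2·0.00833333° lon, +9·0.00416667° lat → SW at lon -177.567°, lat -56.7958°.
Cell spans 0.00833333° lon × 0.00416667° lat.
west -177.56667, east -177.55833.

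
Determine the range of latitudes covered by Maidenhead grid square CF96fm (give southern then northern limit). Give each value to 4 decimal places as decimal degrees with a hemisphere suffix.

33.5000° S, 33.4583° S

Field C=2, F=5: +2·20° lon, +5·10° lat → SW at lon -140°, lat -40°.
Square 9, 6: +9·2° lon, +6·1° lat → SW at lon -122°, lat -34°.
Subsquare f=5, m=12: +5·0.0833333° lon, +12·0.0416667° lat → SW at lon -121.583°, lat -33.5°.
Cell spans 0.0833333° lon × 0.0416667° lat.
south 33.5000° S, north 33.4583° S.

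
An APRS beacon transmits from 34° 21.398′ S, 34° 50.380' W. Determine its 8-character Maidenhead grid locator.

Offset from 180°W / 90°S: lon 145.16033°, lat 55.64337°.
Field (20°×10°, letters A–R): lon ⌊145.16033/20⌋ = 7 → H; lat ⌊55.64337/10⌋ = 5 → F.
Square (2°×1°, digits 0–9): lon ⌊5.16033/2⌋ = 2; lat ⌊5.64337/1⌋ = 5.
Subsquare (5′×2.5′, letters a–x): lon ⌊1.16033/0.0833333⌋ = 13 → n; lat ⌊0.64337/0.0416667⌋ = 15 → p.
Extended square (30″×15″, digits 0–9): lon ⌊0.07700/0.00833333⌋ = 9; lat ⌊0.01837/0.00416667⌋ = 4.

HF25np94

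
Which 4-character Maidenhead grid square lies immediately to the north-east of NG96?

Longitude square 9; +1 → 10, wraps to 0, carry into field.
Longitude field N = 13; +1 → 14 = O.
Latitude square 6; +1 → 7.

OG07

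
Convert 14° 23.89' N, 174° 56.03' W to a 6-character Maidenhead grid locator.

AK24mj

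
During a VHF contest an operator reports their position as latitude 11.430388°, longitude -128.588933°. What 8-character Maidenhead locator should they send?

CK51qk93

Offset from 180°W / 90°S: lon 51.41107°, lat 101.43039°.
Field (20°×10°, letters A–R): lon ⌊51.41107/20⌋ = 2 → C; lat ⌊101.43039/10⌋ = 10 → K.
Square (2°×1°, digits 0–9): lon ⌊11.41107/2⌋ = 5; lat ⌊1.43039/1⌋ = 1.
Subsquare (5′×2.5′, letters a–x): lon ⌊1.41107/0.0833333⌋ = 16 → q; lat ⌊0.43039/0.0416667⌋ = 10 → k.
Extended square (30″×15″, digits 0–9): lon ⌊0.07773/0.00833333⌋ = 9; lat ⌊0.01372/0.00416667⌋ = 3.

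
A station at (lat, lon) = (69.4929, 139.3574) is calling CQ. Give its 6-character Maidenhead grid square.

Shift to the Maidenhead origin (180°W, 90°S): lon 319.3574, lat 159.4929.
Field: lon ⌊319.3574/20⌋ = 15 → P; lat ⌊159.4929/10⌋ = 15 → P.
Square: lon ⌊19.3574/2⌋ = 9; lat ⌊9.4929/1⌋ = 9.
Subsquare: lon ⌊1.3574/0.0833333⌋ = 16 → q; lat ⌊0.4929/0.0416667⌋ = 11 → l.

PP99ql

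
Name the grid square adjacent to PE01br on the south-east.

PE01cq

Longitude subsquare b = 1; +1 → 2 = c.
Latitude subsquare r = 17; −1 → 16 = q.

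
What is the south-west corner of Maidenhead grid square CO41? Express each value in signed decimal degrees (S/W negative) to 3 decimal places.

51.000, -132.000

Field C=2, O=14: +2·20° lon, +14·10° lat → SW at lon -140°, lat 50°.
Square 4, 1: +4·2° lon, +1·1° lat → SW at lon -132°, lat 51°.
latitude 51.000, longitude -132.000.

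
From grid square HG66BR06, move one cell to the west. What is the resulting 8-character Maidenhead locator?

HG66ar96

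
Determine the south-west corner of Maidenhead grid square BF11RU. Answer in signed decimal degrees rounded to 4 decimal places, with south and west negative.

-38.1667, -156.5833

Field B=1, F=5: +1·20° lon, +5·10° lat → SW at lon -160°, lat -40°.
Square 1, 1: +1·2° lon, +1·1° lat → SW at lon -158°, lat -39°.
Subsquare r=17, u=20: +17·0.0833333° lon, +20·0.0416667° lat → SW at lon -156.583°, lat -38.1667°.
latitude -38.1667, longitude -156.5833.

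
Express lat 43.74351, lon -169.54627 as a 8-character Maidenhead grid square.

AN53fr48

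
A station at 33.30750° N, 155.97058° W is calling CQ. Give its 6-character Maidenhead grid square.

BM23ah

Shift to the Maidenhead origin (180°W, 90°S): lon 24.0294, lat 123.3075.
Field (20°×10°, letters A–R): lon ⌊24.0294/20⌋ = 1 → B; lat ⌊123.3075/10⌋ = 12 → M.
Square (2°×1°, digits 0–9): lon ⌊4.0294/2⌋ = 2; lat ⌊3.3075/1⌋ = 3.
Subsquare (5′×2.5′, letters a–x): lon ⌊0.0294/0.0833333⌋ = 0 → a; lat ⌊0.3075/0.0416667⌋ = 7 → h.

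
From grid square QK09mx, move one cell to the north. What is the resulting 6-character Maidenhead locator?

QL00ma

Latitude subsquare x = 23; +1 → 24, wraps to 0 = a, carry into square.
Latitude square 9; +1 → 10, wraps to 0, carry into field.
Latitude field K = 10; +1 → 11 = L.
The longitude characters are unchanged.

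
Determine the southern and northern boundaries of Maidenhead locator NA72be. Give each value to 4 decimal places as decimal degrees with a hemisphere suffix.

87.8333° S, 87.7917° S

Field N=13, A=0: +13·20° lon, +0·10° lat → SW at lon 80°, lat -90°.
Square 7, 2: +7·2° lon, +2·1° lat → SW at lon 94°, lat -88°.
Subsquare b=1, e=4: +1·0.0833333° lon, +4·0.0416667° lat → SW at lon 94.0833°, lat -87.8333°.
Cell spans 0.0833333° lon × 0.0416667° lat.
south 87.8333° S, north 87.7917° S.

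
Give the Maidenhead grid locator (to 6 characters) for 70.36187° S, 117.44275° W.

DB19gp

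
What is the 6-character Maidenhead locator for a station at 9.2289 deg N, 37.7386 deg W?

HJ19df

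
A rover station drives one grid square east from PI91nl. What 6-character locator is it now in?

Longitude subsquare n = 13; +1 → 14 = o.
The latitude characters are unchanged.

PI91ol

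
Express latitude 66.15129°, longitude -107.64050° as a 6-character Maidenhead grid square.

Offset from 180°W / 90°S: lon 72.3595°, lat 156.1513°.
Field (20°×10°, letters A–R): lon ⌊72.3595/20⌋ = 3 → D; lat ⌊156.1513/10⌋ = 15 → P.
Square (2°×1°, digits 0–9): lon ⌊12.3595/2⌋ = 6; lat ⌊6.1513/1⌋ = 6.
Subsquare (5′×2.5′, letters a–x): lon ⌊0.3595/0.0833333⌋ = 4 → e; lat ⌊0.1513/0.0416667⌋ = 3 → d.

DP66ed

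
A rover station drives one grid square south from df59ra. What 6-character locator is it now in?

DF58rx

Latitude subsquare a = 0; −1 → -1, wraps to 23 = x, carry into square.
Latitude square 9; −1 → 8.
The longitude characters are unchanged.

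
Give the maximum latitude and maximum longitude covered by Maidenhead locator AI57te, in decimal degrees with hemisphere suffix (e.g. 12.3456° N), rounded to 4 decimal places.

2.7917° S, 168.3333° W

Field A=0, I=8: +0·20° lon, +8·10° lat → SW at lon -180°, lat -10°.
Square 5, 7: +5·2° lon, +7·1° lat → SW at lon -170°, lat -3°.
Subsquare t=19, e=4: +19·0.0833333° lon, +4·0.0416667° lat → SW at lon -168.417°, lat -2.83333°.
Cell spans 0.0833333° lon × 0.0416667° lat. NE corner is SW corner plus one full cell.
latitude 2.7917° S, longitude 168.3333° W.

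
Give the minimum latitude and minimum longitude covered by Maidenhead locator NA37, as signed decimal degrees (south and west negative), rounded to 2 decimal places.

Field N=13, A=0: +13·20° lon, +0·10° lat → SW at lon 80°, lat -90°.
Square 3, 7: +3·2° lon, +7·1° lat → SW at lon 86°, lat -83°.
latitude -83.00, longitude 86.00.

-83.00, 86.00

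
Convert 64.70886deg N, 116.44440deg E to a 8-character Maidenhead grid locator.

OP84fr30

Offset from 180°W / 90°S: lon 296.44440°, lat 154.70886°.
Field: 296.44440/20 → 14 → O, 154.70886/10 → 15 → P; chars OP.
Square: 16.44440/2 → 8, 4.70886/1 → 4; chars 84.
Subsquare: 0.44440/0.0833333 → 5 → f, 0.70886/0.0416667 → 17 → r; chars fr.
Extended square: 0.02773/0.00833333 → 3, 0.00053/0.00416667 → 0; chars 30.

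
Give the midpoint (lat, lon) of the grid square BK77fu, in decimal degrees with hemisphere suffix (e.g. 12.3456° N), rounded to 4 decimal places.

17.8542° N, 145.5417° W

Field B=1, K=10: +1·20° lon, +10·10° lat → SW at lon -160°, lat 10°.
Square 7, 7: +7·2° lon, +7·1° lat → SW at lon -146°, lat 17°.
Subsquare f=5, u=20: +5·0.0833333° lon, +20·0.0416667° lat → SW at lon -145.583°, lat 17.8333°.
Cell spans 0.0833333° lon × 0.0416667° lat. Centre is SW corner plus half of each.
latitude 17.8542° N, longitude 145.5417° W.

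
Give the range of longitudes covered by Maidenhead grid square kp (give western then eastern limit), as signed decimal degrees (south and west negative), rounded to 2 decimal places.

20.00, 40.00

Field K=10, P=15: +10·20° lon, +15·10° lat → SW at lon 20°, lat 60°.
Cell spans 20° lon × 10° lat.
west 20.00, east 40.00.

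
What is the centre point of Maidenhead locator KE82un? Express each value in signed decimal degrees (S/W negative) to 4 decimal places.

-47.4375, 37.7083

Field K=10, E=4: +10·20° lon, +4·10° lat → SW at lon 20°, lat -50°.
Square 8, 2: +8·2° lon, +2·1° lat → SW at lon 36°, lat -48°.
Subsquare u=20, n=13: +20·0.0833333° lon, +13·0.0416667° lat → SW at lon 37.6667°, lat -47.4583°.
Cell spans 0.0833333° lon × 0.0416667° lat. Centre is SW corner plus half of each.
latitude -47.4375, longitude 37.7083.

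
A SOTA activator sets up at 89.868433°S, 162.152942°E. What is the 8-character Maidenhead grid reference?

RA10bd81

Offset from 180°W / 90°S: lon 342.15294°, lat 0.13157°.
Field: lon ⌊342.15294/20⌋ = 17 → R; lat ⌊0.13157/10⌋ = 0 → A.
Square: lon ⌊2.15294/2⌋ = 1; lat ⌊0.13157/1⌋ = 0.
Subsquare: lon ⌊0.15294/0.0833333⌋ = 1 → b; lat ⌊0.13157/0.0416667⌋ = 3 → d.
Extended square: lon ⌊0.06961/0.00833333⌋ = 8; lat ⌊0.00657/0.00416667⌋ = 1.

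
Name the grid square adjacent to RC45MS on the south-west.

Longitude subsquare m = 12; −1 → 11 = l.
Latitude subsquare s = 18; −1 → 17 = r.

RC45lr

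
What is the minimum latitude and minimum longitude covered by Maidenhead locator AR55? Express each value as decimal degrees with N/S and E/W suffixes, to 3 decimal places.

Field A=0, R=17: +0·20° lon, +17·10° lat → SW at lon -180°, lat 80°.
Square 5, 5: +5·2° lon, +5·1° lat → SW at lon -170°, lat 85°.
latitude 85.000° N, longitude 170.000° W.

85.000° N, 170.000° W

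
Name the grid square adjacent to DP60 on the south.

DO69

Latitude square 0; −1 → -1, wraps to 9, carry into field.
Latitude field P = 15; −1 → 14 = O.
The longitude characters are unchanged.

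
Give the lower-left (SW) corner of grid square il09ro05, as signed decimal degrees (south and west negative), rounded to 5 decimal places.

29.60417, -18.58333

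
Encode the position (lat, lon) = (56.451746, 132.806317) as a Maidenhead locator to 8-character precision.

PO66jk68

Offset from 180°W / 90°S: lon 312.80632°, lat 146.45175°.
Field (20°×10°, letters A–R): 312.80632/20 → 15 → P, 146.45175/10 → 14 → O; chars PO.
Square (2°×1°, digits 0–9): 12.80632/2 → 6, 6.45175/1 → 6; chars 66.
Subsquare (5′×2.5′, letters a–x): 0.80632/0.0833333 → 9 → j, 0.45175/0.0416667 → 10 → k; chars jk.
Extended square (30″×15″, digits 0–9): 0.05632/0.00833333 → 6, 0.03508/0.00416667 → 8; chars 68.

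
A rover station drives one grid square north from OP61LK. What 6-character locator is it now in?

Latitude subsquare k = 10; +1 → 11 = l.
The longitude characters are unchanged.

OP61ll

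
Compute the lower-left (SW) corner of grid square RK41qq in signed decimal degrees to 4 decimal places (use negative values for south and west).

11.6667, 169.3333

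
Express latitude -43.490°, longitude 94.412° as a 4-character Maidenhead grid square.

Offset from 180°W / 90°S: lon 274.41°, lat 46.51°.
Field: 274.41/20 → 13 → N, 46.51/10 → 4 → E; chars NE.
Square: 14.41/2 → 7, 6.51/1 → 6; chars 76.

NE76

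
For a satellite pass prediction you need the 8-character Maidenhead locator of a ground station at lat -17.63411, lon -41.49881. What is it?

Shift to the Maidenhead origin (180°W, 90°S): lon 138.50119, lat 72.36589.
Field: lon ⌊138.50119/20⌋ = 6 → G; lat ⌊72.36589/10⌋ = 7 → H.
Square: lon ⌊18.50119/2⌋ = 9; lat ⌊2.36589/1⌋ = 2.
Subsquare: lon ⌊0.50119/0.0833333⌋ = 6 → g; lat ⌊0.36589/0.0416667⌋ = 8 → i.
Extended square: lon ⌊0.00119/0.00833333⌋ = 0; lat ⌊0.03256/0.00416667⌋ = 7.

GH92gi07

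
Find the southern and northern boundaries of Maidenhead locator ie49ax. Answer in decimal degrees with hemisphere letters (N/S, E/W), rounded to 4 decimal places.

40.0417° S, 40.0000° S

Field I=8, E=4: +8·20° lon, +4·10° lat → SW at lon -20°, lat -50°.
Square 4, 9: +4·2° lon, +9·1° lat → SW at lon -12°, lat -41°.
Subsquare a=0, x=23: +0·0.0833333° lon, +23·0.0416667° lat → SW at lon -12°, lat -40.0417°.
Cell spans 0.0833333° lon × 0.0416667° lat.
south 40.0417° S, north 40.0000° S.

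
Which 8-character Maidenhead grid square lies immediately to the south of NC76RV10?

NC76ru19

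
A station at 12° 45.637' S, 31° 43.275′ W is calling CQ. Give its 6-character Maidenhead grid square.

HH47df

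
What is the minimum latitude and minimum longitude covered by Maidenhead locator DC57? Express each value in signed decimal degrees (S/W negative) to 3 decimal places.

-63.000, -110.000

Field D=3, C=2: +3·20° lon, +2·10° lat → SW at lon -120°, lat -70°.
Square 5, 7: +5·2° lon, +7·1° lat → SW at lon -110°, lat -63°.
latitude -63.000, longitude -110.000.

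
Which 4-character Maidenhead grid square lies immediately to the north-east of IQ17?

IQ28

Longitude square 1; +1 → 2.
Latitude square 7; +1 → 8.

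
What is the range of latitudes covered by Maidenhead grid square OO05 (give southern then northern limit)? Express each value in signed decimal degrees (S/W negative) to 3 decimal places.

Field O=14, O=14: +14·20° lon, +14·10° lat → SW at lon 100°, lat 50°.
Square 0, 5: +0·2° lon, +5·1° lat → SW at lon 100°, lat 55°.
Cell spans 2° lon × 1° lat.
south 55.000, north 56.000.

55.000, 56.000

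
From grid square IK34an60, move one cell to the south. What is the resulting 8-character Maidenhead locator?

IK34am69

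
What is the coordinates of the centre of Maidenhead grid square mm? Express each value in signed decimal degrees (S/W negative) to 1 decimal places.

Field M=12, M=12: +12·20° lon, +12·10° lat → SW at lon 60°, lat 30°.
Cell spans 20° lon × 10° lat. Centre is SW corner plus half of each.
latitude 35.0, longitude 70.0.

35.0, 70.0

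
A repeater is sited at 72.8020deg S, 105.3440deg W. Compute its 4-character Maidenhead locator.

Shift to the Maidenhead origin (180°W, 90°S): lon 74.66, lat 17.20.
Field: 74.66/20 → 3 → D, 17.20/10 → 1 → B; chars DB.
Square: 14.66/2 → 7, 7.20/1 → 7; chars 77.

DB77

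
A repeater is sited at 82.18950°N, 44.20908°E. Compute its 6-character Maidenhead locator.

Shift to the Maidenhead origin (180°W, 90°S): lon 224.2091, lat 172.1895.
Field (20°×10°, letters A–R): 224.2091/20 → 11 → L, 172.1895/10 → 17 → R; chars LR.
Square (2°×1°, digits 0–9): 4.2091/2 → 2, 2.1895/1 → 2; chars 22.
Subsquare (5′×2.5′, letters a–x): 0.2091/0.0833333 → 2 → c, 0.1895/0.0416667 → 4 → e; chars ce.

LR22ce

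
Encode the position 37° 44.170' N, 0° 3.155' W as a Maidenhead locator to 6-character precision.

Add 180° to longitude and 90° to latitude: 179.9474, 127.7362.
Field (20°×10°, letters A–R): 179.9474/20 → 8 → I, 127.7362/10 → 12 → M; chars IM.
Square (2°×1°, digits 0–9): 19.9474/2 → 9, 7.7362/1 → 7; chars 97.
Subsquare (5′×2.5′, letters a–x): 1.9474/0.0833333 → 23 → x, 0.7362/0.0416667 → 17 → r; chars xr.

IM97xr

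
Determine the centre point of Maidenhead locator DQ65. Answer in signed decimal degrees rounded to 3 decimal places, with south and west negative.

75.500, -107.000

Field D=3, Q=16: +3·20° lon, +16·10° lat → SW at lon -120°, lat 70°.
Square 6, 5: +6·2° lon, +5·1° lat → SW at lon -108°, lat 75°.
Cell spans 2° lon × 1° lat. Centre is SW corner plus half of each.
latitude 75.500, longitude -107.000.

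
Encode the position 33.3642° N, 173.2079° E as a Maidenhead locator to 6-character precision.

Shift to the Maidenhead origin (180°W, 90°S): lon 353.2079, lat 123.3642.
Field: 353.2079/20 → 17 → R, 123.3642/10 → 12 → M; chars RM.
Square: 13.2079/2 → 6, 3.3642/1 → 3; chars 63.
Subsquare: 1.2079/0.0833333 → 14 → o, 0.3642/0.0416667 → 8 → i; chars oi.

RM63oi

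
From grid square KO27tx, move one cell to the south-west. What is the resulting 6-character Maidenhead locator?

Longitude subsquare t = 19; −1 → 18 = s.
Latitude subsquare x = 23; −1 → 22 = w.

KO27sw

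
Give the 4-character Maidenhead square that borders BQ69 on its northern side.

Latitude square 9; +1 → 10, wraps to 0, carry into field.
Latitude field Q = 16; +1 → 17 = R.
The longitude characters are unchanged.

BR60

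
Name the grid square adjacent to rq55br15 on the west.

Longitude extended square 1; −1 → 0.
The latitude characters are unchanged.

RQ55br05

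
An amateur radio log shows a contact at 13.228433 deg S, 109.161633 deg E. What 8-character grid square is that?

OH46ns95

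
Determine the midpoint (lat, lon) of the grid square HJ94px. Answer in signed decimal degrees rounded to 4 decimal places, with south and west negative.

Field H=7, J=9: +7·20° lon, +9·10° lat → SW at lon -40°, lat 0°.
Square 9, 4: +9·2° lon, +4·1° lat → SW at lon -22°, lat 4°.
Subsquare p=15, x=23: +15·0.0833333° lon, +23·0.0416667° lat → SW at lon -20.75°, lat 4.95833°.
Cell spans 0.0833333° lon × 0.0416667° lat. Centre is SW corner plus half of each.
latitude 4.9792, longitude -20.7083.

4.9792, -20.7083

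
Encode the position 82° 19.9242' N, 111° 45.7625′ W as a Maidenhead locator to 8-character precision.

DR42ch89

Offset from 180°W / 90°S: lon 68.23729°, lat 172.33207°.
Field (20°×10°, letters A–R): 68.23729/20 → 3 → D, 172.33207/10 → 17 → R; chars DR.
Square (2°×1°, digits 0–9): 8.23729/2 → 4, 2.33207/1 → 2; chars 42.
Subsquare (5′×2.5′, letters a–x): 0.23729/0.0833333 → 2 → c, 0.33207/0.0416667 → 7 → h; chars ch.
Extended square (30″×15″, digits 0–9): 0.07062/0.00833333 → 8, 0.04040/0.00416667 → 9; chars 89.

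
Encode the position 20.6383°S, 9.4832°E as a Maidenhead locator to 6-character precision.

JG49ri

Shift to the Maidenhead origin (180°W, 90°S): lon 189.4832, lat 69.3617.
Field: 189.4832/20 → 9 → J, 69.3617/10 → 6 → G; chars JG.
Square: 9.4832/2 → 4, 9.3617/1 → 9; chars 49.
Subsquare: 1.4832/0.0833333 → 17 → r, 0.3617/0.0416667 → 8 → i; chars ri.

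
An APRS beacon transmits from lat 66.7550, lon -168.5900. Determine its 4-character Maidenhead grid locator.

AP56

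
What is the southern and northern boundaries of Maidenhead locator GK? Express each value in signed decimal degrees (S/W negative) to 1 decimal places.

Field G=6, K=10: +6·20° lon, +10·10° lat → SW at lon -60°, lat 10°.
Cell spans 20° lon × 10° lat.
south 10.0, north 20.0.

10.0, 20.0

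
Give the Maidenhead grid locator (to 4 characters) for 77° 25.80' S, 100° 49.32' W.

DB92

Offset from 180°W / 90°S: lon 79.18°, lat 12.57°.
Field (20°×10°, letters A–R): 79.18/20 → 3 → D, 12.57/10 → 1 → B; chars DB.
Square (2°×1°, digits 0–9): 19.18/2 → 9, 2.57/1 → 2; chars 92.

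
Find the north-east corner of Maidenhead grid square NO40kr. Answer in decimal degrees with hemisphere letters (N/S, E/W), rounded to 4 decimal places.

Field N=13, O=14: +13·20° lon, +14·10° lat → SW at lon 80°, lat 50°.
Square 4, 0: +4·2° lon, +0·1° lat → SW at lon 88°, lat 50°.
Subsquare k=10, r=17: +10·0.0833333° lon, +17·0.0416667° lat → SW at lon 88.8333°, lat 50.7083°.
Cell spans 0.0833333° lon × 0.0416667° lat. NE corner is SW corner plus one full cell.
latitude 50.7500° N, longitude 88.9167° E.

50.7500° N, 88.9167° E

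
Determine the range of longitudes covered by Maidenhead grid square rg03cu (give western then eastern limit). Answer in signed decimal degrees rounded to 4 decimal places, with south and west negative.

160.1667, 160.2500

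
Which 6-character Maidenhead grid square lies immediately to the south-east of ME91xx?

NE01aw

Longitude subsquare x = 23; +1 → 24, wraps to 0 = a, carry into square.
Longitude square 9; +1 → 10, wraps to 0, carry into field.
Longitude field M = 12; +1 → 13 = N.
Latitude subsquare x = 23; −1 → 22 = w.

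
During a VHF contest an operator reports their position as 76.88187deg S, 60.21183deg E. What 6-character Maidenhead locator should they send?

MB03cc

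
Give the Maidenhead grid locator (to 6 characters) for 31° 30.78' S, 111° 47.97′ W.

DF48cl

Add 180° to longitude and 90° to latitude: 68.2005, 58.4870.
Field: lon ⌊68.2005/20⌋ = 3 → D; lat ⌊58.4870/10⌋ = 5 → F.
Square: lon ⌊8.2005/2⌋ = 4; lat ⌊8.4870/1⌋ = 8.
Subsquare: lon ⌊0.2005/0.0833333⌋ = 2 → c; lat ⌊0.4870/0.0416667⌋ = 11 → l.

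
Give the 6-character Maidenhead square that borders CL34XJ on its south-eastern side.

CL44ai

Longitude subsquare x = 23; +1 → 24, wraps to 0 = a, carry into square.
Longitude square 3; +1 → 4.
Latitude subsquare j = 9; −1 → 8 = i.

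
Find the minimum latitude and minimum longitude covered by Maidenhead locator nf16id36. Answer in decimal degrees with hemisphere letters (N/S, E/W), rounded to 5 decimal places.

33.85000° S, 82.69167° E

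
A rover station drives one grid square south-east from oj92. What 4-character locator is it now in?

Longitude square 9; +1 → 10, wraps to 0, carry into field.
Longitude field O = 14; +1 → 15 = P.
Latitude square 2; −1 → 1.

PJ01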